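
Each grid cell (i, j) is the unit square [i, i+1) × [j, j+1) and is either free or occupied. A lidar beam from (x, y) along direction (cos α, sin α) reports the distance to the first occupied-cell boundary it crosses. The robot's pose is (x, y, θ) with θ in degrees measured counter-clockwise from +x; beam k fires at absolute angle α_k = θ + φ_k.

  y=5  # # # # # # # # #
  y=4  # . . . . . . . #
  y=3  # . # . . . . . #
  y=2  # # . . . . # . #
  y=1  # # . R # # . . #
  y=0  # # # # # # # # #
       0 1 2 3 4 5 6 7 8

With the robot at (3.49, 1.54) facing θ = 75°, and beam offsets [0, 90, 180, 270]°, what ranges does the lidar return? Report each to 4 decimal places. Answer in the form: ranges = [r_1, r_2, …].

ranges = [3.5821, 1.5426, 0.5590, 0.5280]

beam 1: φ=0°, α=75°
  cosα=0.2588 sinα=0.9659 | (3,1) | tMaxX 1.9705 tMaxY 0.4762 | tΔX 3.8637 tΔY 1.0353
    t=0.4762 [y] (3,2)
    t=1.5115 [y] (3,3)
    t=1.9705 [x] (4,3)
    t=2.5468 [y] (4,4)
    t=3.5821 [y] (4,5) — stop
  → r_1 = 3.5821
beam 2: φ=90°, α=165°
  cosα=-0.9659 sinα=0.2588 | (3,1) | tMaxX 0.5073 tMaxY 1.7773 | tΔX 1.0353 tΔY 3.8637
    t=0.5073 [x] (2,1)
    t=1.5426 [x] (1,1) — stop
  → r_2 = 1.5426
beam 3: φ=180°, α=255°
  cosα=-0.2588 sinα=-0.9659 | (3,1) | tMaxX 1.8932 tMaxY 0.5590 | tΔX 3.8637 tΔY 1.0353
    t=0.5590 [y] (3,0) — stop
  → r_3 = 0.5590
beam 4: φ=270°, α=345°
  cosα=0.9659 sinα=-0.2588 | (3,1) | tMaxX 0.5280 tMaxY 2.0864 | tΔX 1.0353 tΔY 3.8637
    t=0.5280 [x] (4,1) — stop
  → r_4 = 0.5280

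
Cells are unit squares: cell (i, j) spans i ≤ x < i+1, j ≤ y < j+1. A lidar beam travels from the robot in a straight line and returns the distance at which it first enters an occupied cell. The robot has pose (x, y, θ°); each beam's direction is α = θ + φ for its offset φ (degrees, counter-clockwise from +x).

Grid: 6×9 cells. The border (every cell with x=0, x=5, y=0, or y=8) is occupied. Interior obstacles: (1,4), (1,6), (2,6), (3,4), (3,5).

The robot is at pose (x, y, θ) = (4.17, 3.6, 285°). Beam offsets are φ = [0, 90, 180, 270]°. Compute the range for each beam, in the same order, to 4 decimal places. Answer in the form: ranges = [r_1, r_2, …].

beam 1: φ=0°, α=285°
  cosα=0.2588 sinα=-0.9659 | (4,3) | tMaxX 3.2069 tMaxY 0.6212 | tΔX 3.8637 tΔY 1.0353
    t=0.6212 [y] (4,2)
    t=1.6564 [y] (4,1)
    t=2.6917 [y] (4,0) — stop
  → r_1 = 2.6917
beam 2: φ=90°, α=15°
  cosα=0.9659 sinα=0.2588 | (4,3) | tMaxX 0.8593 tMaxY 1.5455 | tΔX 1.0353 tΔY 3.8637
    t=0.8593 [x] (5,3) — stop
  → r_2 = 0.8593
beam 3: φ=180°, α=105°
  cosα=-0.2588 sinα=0.9659 | (4,3) | tMaxX 0.6568 tMaxY 0.4141 | tΔX 3.8637 tΔY 1.0353
    t=0.4141 [y] (4,4)
    t=0.6568 [x] (3,4) — stop
  → r_3 = 0.6568
beam 4: φ=270°, α=195°
  cosα=-0.9659 sinα=-0.2588 | (4,3) | tMaxX 0.1760 tMaxY 2.3182 | tΔX 1.0353 tΔY 3.8637
    t=0.1760 [x] (3,3)
    t=1.2113 [x] (2,3)
    t=2.2465 [x] (1,3)
    t=2.3182 [y] (1,2)
    t=3.2818 [x] (0,2) — stop
  → r_4 = 3.2818

ranges = [2.6917, 0.8593, 0.6568, 3.2818]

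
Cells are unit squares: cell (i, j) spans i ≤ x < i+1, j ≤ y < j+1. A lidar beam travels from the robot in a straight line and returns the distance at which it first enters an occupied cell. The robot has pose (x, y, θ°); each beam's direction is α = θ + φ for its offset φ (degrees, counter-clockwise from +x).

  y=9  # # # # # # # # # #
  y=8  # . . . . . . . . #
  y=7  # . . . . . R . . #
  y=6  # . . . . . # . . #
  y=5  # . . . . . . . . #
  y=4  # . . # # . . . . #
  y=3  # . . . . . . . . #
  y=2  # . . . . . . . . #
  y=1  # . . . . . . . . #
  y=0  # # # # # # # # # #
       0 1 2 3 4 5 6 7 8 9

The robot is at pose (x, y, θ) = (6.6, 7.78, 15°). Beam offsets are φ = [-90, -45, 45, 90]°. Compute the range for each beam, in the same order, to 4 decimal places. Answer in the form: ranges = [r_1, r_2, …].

ranges = [0.8075, 2.7713, 1.4087, 1.2630]

beam 1: φ=-90°, α=285°
  d=(0.2588,-0.9659)  start (6,7)  tX=1.5455 tY=0.8075  stride 1/|dx|=3.8637 1/|dy|=1.0353
    cross y-line → (6,6), t=0.8075 (wall)
  → r_1 = 0.8075
beam 2: φ=-45°, α=330°
  d=(0.8660,-0.5000)  start (6,7)  tX=0.4619 tY=1.5600  stride 1/|dx|=1.1547 1/|dy|=2.0000
    cross x-line → (7,7), t=0.4619
    cross y-line → (7,6), t=1.5600
    cross x-line → (8,6), t=1.6166
    cross x-line → (9,6), t=2.7713 (wall)
  → r_2 = 2.7713
beam 3: φ=45°, α=60°
  d=(0.5000,0.8660)  start (6,7)  tX=0.8000 tY=0.2540  stride 1/|dx|=2.0000 1/|dy|=1.1547
    cross y-line → (6,8), t=0.2540
    cross x-line → (7,8), t=0.8000
    cross y-line → (7,9), t=1.4087 (wall)
  → r_3 = 1.4087
beam 4: φ=90°, α=105°
  d=(-0.2588,0.9659)  start (6,7)  tX=2.3182 tY=0.2278  stride 1/|dx|=3.8637 1/|dy|=1.0353
    cross y-line → (6,8), t=0.2278
    cross y-line → (6,9), t=1.2630 (wall)
  → r_4 = 1.2630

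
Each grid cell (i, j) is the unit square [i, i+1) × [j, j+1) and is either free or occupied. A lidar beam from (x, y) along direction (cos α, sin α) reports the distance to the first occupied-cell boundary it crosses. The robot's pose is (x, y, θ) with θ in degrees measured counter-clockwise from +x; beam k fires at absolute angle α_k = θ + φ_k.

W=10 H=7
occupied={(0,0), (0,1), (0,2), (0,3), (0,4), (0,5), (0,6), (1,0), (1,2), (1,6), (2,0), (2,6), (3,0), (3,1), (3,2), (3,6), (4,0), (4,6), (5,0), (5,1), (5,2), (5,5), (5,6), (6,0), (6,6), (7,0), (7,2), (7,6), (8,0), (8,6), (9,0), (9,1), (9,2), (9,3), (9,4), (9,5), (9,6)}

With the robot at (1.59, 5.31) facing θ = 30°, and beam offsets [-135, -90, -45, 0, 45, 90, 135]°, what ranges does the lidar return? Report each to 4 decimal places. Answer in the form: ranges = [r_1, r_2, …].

beam 1: φ=-135°, α=255°
  direction (-0.2588, -0.9659); cell (1,5); t to first gridline: x 2.2796, y 0.3209 (then +3.8637 / +1.0353)
    (1,4) via y @ 0.3209
    (1,3) via y @ 1.3562
    (0,3) via x @ 2.2796  # hit
  → r_1 = 2.2796
beam 2: φ=-90°, α=300°
  direction (0.5000, -0.8660); cell (1,5); t to first gridline: x 0.8200, y 0.3580 (then +2.0000 / +1.1547)
    (1,4) via y @ 0.3580
    (2,4) via x @ 0.8200
    (2,3) via y @ 1.5127
    (2,2) via y @ 2.6674
    (3,2) via x @ 2.8200  # hit
  → r_2 = 2.8200
beam 3: φ=-45°, α=345°
  direction (0.9659, -0.2588); cell (1,5); t to first gridline: x 0.4245, y 1.1977 (then +1.0353 / +3.8637)
    (2,5) via x @ 0.4245
    (2,4) via y @ 1.1977
    (3,4) via x @ 1.4597
    (4,4) via x @ 2.4950
    (5,4) via x @ 3.5303
    (6,4) via x @ 4.5656
    (6,3) via y @ 5.0615
    (7,3) via x @ 5.6008
    (8,3) via x @ 6.6361
    (9,3) via x @ 7.6714  # hit
  → r_3 = 7.6714
beam 4: φ=0°, α=30°
  direction (0.8660, 0.5000); cell (1,5); t to first gridline: x 0.4734, y 1.3800 (then +1.1547 / +2.0000)
    (2,5) via x @ 0.4734
    (2,6) via y @ 1.3800  # hit
  → r_4 = 1.3800
beam 5: φ=45°, α=75°
  direction (0.2588, 0.9659); cell (1,5); t to first gridline: x 1.5841, y 0.7143 (then +3.8637 / +1.0353)
    (1,6) via y @ 0.7143  # hit
  → r_5 = 0.7143
beam 6: φ=90°, α=120°
  direction (-0.5000, 0.8660); cell (1,5); t to first gridline: x 1.1800, y 0.7967 (then +2.0000 / +1.1547)
    (1,6) via y @ 0.7967  # hit
  → r_6 = 0.7967
beam 7: φ=135°, α=165°
  direction (-0.9659, 0.2588); cell (1,5); t to first gridline: x 0.6108, y 2.6660 (then +1.0353 / +3.8637)
    (0,5) via x @ 0.6108  # hit
  → r_7 = 0.6108

ranges = [2.2796, 2.8200, 7.6714, 1.3800, 0.7143, 0.7967, 0.6108]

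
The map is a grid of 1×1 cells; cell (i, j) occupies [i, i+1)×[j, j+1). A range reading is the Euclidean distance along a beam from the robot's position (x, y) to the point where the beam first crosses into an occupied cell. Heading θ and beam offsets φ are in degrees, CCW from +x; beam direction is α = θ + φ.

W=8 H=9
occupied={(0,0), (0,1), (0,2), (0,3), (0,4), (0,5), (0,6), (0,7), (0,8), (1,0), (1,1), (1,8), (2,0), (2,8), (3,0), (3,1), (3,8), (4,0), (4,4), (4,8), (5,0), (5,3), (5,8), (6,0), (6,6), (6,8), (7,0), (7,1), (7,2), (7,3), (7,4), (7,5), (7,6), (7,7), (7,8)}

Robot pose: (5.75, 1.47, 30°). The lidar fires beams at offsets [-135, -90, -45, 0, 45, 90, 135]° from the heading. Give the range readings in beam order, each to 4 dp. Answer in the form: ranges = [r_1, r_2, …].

ranges = [0.4866, 0.5427, 1.2941, 1.4434, 4.6898, 2.9214, 1.8117]

beam 1: φ=-135°, α=255°
  d=(-0.2588,-0.9659)  start (5,1)  tX=2.8978 tY=0.4866  stride 1/|dx|=3.8637 1/|dy|=1.0353
    cross y-line → (5,0), t=0.4866 (wall)
  → r_1 = 0.4866
beam 2: φ=-90°, α=300°
  d=(0.5000,-0.8660)  start (5,1)  tX=0.5000 tY=0.5427  stride 1/|dx|=2.0000 1/|dy|=1.1547
    cross x-line → (6,1), t=0.5000
    cross y-line → (6,0), t=0.5427 (wall)
  → r_2 = 0.5427
beam 3: φ=-45°, α=345°
  d=(0.9659,-0.2588)  start (5,1)  tX=0.2588 tY=1.8159  stride 1/|dx|=1.0353 1/|dy|=3.8637
    cross x-line → (6,1), t=0.2588
    cross x-line → (7,1), t=1.2941 (wall)
  → r_3 = 1.2941
beam 4: φ=0°, α=30°
  d=(0.8660,0.5000)  start (5,1)  tX=0.2887 tY=1.0600  stride 1/|dx|=1.1547 1/|dy|=2.0000
    cross x-line → (6,1), t=0.2887
    cross y-line → (6,2), t=1.0600
    cross x-line → (7,2), t=1.4434 (wall)
  → r_4 = 1.4434
beam 5: φ=45°, α=75°
  d=(0.2588,0.9659)  start (5,1)  tX=0.9659 tY=0.5487  stride 1/|dx|=3.8637 1/|dy|=1.0353
    cross y-line → (5,2), t=0.5487
    cross x-line → (6,2), t=0.9659
    cross y-line → (6,3), t=1.5840
    cross y-line → (6,4), t=2.6192
    cross y-line → (6,5), t=3.6545
    cross y-line → (6,6), t=4.6898 (wall)
  → r_5 = 4.6898
beam 6: φ=90°, α=120°
  d=(-0.5000,0.8660)  start (5,1)  tX=1.5000 tY=0.6120  stride 1/|dx|=2.0000 1/|dy|=1.1547
    cross y-line → (5,2), t=0.6120
    cross x-line → (4,2), t=1.5000
    cross y-line → (4,3), t=1.7667
    cross y-line → (4,4), t=2.9214 (wall)
  → r_6 = 2.9214
beam 7: φ=135°, α=165°
  d=(-0.9659,0.2588)  start (5,1)  tX=0.7765 tY=2.0478  stride 1/|dx|=1.0353 1/|dy|=3.8637
    cross x-line → (4,1), t=0.7765
    cross x-line → (3,1), t=1.8117 (wall)
  → r_7 = 1.8117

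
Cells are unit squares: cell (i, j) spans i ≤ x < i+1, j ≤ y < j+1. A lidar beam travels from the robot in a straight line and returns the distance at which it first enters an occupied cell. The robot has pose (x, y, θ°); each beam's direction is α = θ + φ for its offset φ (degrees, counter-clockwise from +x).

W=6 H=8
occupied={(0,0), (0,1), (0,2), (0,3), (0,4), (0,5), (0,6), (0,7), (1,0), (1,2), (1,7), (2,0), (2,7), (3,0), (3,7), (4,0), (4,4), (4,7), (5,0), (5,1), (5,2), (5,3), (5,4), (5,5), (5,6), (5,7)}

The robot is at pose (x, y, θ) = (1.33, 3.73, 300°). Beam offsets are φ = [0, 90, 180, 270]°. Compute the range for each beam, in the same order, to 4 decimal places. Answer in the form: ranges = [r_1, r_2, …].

beam 1: φ=0°, α=300°
  dir = (cos 300°, sin 300°) = (0.5000, -0.8660); from cell (1,3)
  next x-line at t=1.3400, next y-line at t=0.8429; Δt_x=2.0000, Δt_y=1.1547
    y: enter (1,2) at t=0.8429 ← occupied
  → r_1 = 0.8429
beam 2: φ=90°, α=30°
  dir = (cos 30°, sin 30°) = (0.8660, 0.5000); from cell (1,3)
  next x-line at t=0.7736, next y-line at t=0.5400; Δt_x=1.1547, Δt_y=2.0000
    y: enter (1,4) at t=0.5400
    x: enter (2,4) at t=0.7736
    x: enter (3,4) at t=1.9283
    y: enter (3,5) at t=2.5400
    x: enter (4,5) at t=3.0831
    x: enter (5,5) at t=4.2378 ← occupied
  → r_2 = 4.2378
beam 3: φ=180°, α=120°
  dir = (cos 120°, sin 120°) = (-0.5000, 0.8660); from cell (1,3)
  next x-line at t=0.6600, next y-line at t=0.3118; Δt_x=2.0000, Δt_y=1.1547
    y: enter (1,4) at t=0.3118
    x: enter (0,4) at t=0.6600 ← occupied
  → r_3 = 0.6600
beam 4: φ=270°, α=210°
  dir = (cos 210°, sin 210°) = (-0.8660, -0.5000); from cell (1,3)
  next x-line at t=0.3811, next y-line at t=1.4600; Δt_x=1.1547, Δt_y=2.0000
    x: enter (0,3) at t=0.3811 ← occupied
  → r_4 = 0.3811

ranges = [0.8429, 4.2378, 0.6600, 0.3811]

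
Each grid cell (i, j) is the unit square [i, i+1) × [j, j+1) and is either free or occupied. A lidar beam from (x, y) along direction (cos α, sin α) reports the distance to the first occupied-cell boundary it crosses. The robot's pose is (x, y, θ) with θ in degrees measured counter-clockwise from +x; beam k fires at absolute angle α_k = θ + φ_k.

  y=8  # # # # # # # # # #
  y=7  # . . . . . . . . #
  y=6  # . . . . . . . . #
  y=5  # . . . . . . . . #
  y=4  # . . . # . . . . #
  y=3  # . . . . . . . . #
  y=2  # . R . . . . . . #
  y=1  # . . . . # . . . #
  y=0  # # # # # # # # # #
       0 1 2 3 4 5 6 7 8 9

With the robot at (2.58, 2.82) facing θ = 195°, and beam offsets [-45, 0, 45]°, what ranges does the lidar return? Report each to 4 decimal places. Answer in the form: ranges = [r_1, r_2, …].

ranges = [1.8244, 1.6357, 2.1016]

beam 1: φ=-45°, α=150°
  direction (-0.8660, 0.5000); cell (2,2); t to first gridline: x 0.6697, y 0.3600 (then +1.1547 / +2.0000)
    (2,3) via y @ 0.3600
    (1,3) via x @ 0.6697
    (0,3) via x @ 1.8244  # hit
  → r_1 = 1.8244
beam 2: φ=0°, α=195°
  direction (-0.9659, -0.2588); cell (2,2); t to first gridline: x 0.6005, y 3.1682 (then +1.0353 / +3.8637)
    (1,2) via x @ 0.6005
    (0,2) via x @ 1.6357  # hit
  → r_2 = 1.6357
beam 3: φ=45°, α=240°
  direction (-0.5000, -0.8660); cell (2,2); t to first gridline: x 1.1600, y 0.9469 (then +2.0000 / +1.1547)
    (2,1) via y @ 0.9469
    (1,1) via x @ 1.1600
    (1,0) via y @ 2.1016  # hit
  → r_3 = 2.1016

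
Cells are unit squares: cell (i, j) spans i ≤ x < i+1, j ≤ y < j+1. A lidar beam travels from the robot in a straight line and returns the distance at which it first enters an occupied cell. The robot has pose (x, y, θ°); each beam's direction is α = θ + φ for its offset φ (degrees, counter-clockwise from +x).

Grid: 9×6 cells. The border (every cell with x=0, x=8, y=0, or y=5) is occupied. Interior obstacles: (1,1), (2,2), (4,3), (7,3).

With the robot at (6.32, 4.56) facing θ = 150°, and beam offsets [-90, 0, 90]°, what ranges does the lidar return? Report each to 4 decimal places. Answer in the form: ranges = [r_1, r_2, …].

beam 1: φ=-90°, α=60°
  direction (0.5000, 0.8660); cell (6,4); t to first gridline: x 1.3600, y 0.5081 (then +2.0000 / +1.1547)
    (6,5) via y @ 0.5081  # hit
  → r_1 = 0.5081
beam 2: φ=0°, α=150°
  direction (-0.8660, 0.5000); cell (6,4); t to first gridline: x 0.3695, y 0.8800 (then +1.1547 / +2.0000)
    (5,4) via x @ 0.3695
    (5,5) via y @ 0.8800  # hit
  → r_2 = 0.8800
beam 3: φ=90°, α=240°
  direction (-0.5000, -0.8660); cell (6,4); t to first gridline: x 0.6400, y 0.6466 (then +2.0000 / +1.1547)
    (5,4) via x @ 0.6400
    (5,3) via y @ 0.6466
    (5,2) via y @ 1.8013
    (4,2) via x @ 2.6400
    (4,1) via y @ 2.9560
    (4,0) via y @ 4.1107  # hit
  → r_3 = 4.1107

ranges = [0.5081, 0.8800, 4.1107]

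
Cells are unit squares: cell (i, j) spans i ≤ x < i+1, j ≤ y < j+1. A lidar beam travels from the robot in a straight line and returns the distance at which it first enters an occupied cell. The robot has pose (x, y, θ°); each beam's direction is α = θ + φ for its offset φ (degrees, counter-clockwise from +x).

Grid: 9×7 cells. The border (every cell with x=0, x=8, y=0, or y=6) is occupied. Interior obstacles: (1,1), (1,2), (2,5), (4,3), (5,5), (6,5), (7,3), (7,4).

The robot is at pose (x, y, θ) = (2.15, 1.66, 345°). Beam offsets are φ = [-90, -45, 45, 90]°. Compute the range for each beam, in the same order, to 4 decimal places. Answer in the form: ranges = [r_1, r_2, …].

ranges = [0.5796, 0.7621, 2.6800, 4.4931]

beam 1: φ=-90°, α=255°
  cosα=-0.2588 sinα=-0.9659 | (2,1) | tMaxX 0.5796 tMaxY 0.6833 | tΔX 3.8637 tΔY 1.0353
    t=0.5796 [x] (1,1) — stop
  → r_1 = 0.5796
beam 2: φ=-45°, α=300°
  cosα=0.5000 sinα=-0.8660 | (2,1) | tMaxX 1.7000 tMaxY 0.7621 | tΔX 2.0000 tΔY 1.1547
    t=0.7621 [y] (2,0) — stop
  → r_2 = 0.7621
beam 3: φ=45°, α=30°
  cosα=0.8660 sinα=0.5000 | (2,1) | tMaxX 0.9815 tMaxY 0.6800 | tΔX 1.1547 tΔY 2.0000
    t=0.6800 [y] (2,2)
    t=0.9815 [x] (3,2)
    t=2.1362 [x] (4,2)
    t=2.6800 [y] (4,3) — stop
  → r_3 = 2.6800
beam 4: φ=90°, α=75°
  cosα=0.2588 sinα=0.9659 | (2,1) | tMaxX 3.2841 tMaxY 0.3520 | tΔX 3.8637 tΔY 1.0353
    t=0.3520 [y] (2,2)
    t=1.3873 [y] (2,3)
    t=2.4225 [y] (2,4)
    t=3.2841 [x] (3,4)
    t=3.4578 [y] (3,5)
    t=4.4931 [y] (3,6) — stop
  → r_4 = 4.4931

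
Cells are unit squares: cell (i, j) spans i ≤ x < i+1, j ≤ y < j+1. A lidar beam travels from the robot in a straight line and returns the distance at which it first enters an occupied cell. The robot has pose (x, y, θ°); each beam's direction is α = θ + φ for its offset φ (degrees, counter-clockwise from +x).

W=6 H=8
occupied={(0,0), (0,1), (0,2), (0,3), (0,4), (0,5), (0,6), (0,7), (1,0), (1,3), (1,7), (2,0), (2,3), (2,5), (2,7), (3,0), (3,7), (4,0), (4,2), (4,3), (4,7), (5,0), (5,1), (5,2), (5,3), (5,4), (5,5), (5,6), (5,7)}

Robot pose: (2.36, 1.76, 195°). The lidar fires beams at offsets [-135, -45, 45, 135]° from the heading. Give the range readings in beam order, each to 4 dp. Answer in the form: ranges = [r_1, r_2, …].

beam 1: φ=-135°, α=60°
  direction (0.5000, 0.8660); cell (2,1); t to first gridline: x 1.2800, y 0.2771 (then +2.0000 / +1.1547)
    (2,2) via y @ 0.2771
    (3,2) via x @ 1.2800
    (3,3) via y @ 1.4318
    (3,4) via y @ 2.5865
    (4,4) via x @ 3.2800
    (4,5) via y @ 3.7412
    (4,6) via y @ 4.8959
    (5,6) via x @ 5.2800  # hit
  → r_1 = 5.2800
beam 2: φ=-45°, α=150°
  direction (-0.8660, 0.5000); cell (2,1); t to first gridline: x 0.4157, y 0.4800 (then +1.1547 / +2.0000)
    (1,1) via x @ 0.4157
    (1,2) via y @ 0.4800
    (0,2) via x @ 1.5704  # hit
  → r_2 = 1.5704
beam 3: φ=45°, α=240°
  direction (-0.5000, -0.8660); cell (2,1); t to first gridline: x 0.7200, y 0.8776 (then +2.0000 / +1.1547)
    (1,1) via x @ 0.7200
    (1,0) via y @ 0.8776  # hit
  → r_3 = 0.8776
beam 4: φ=135°, α=330°
  direction (0.8660, -0.5000); cell (2,1); t to first gridline: x 0.7390, y 1.5200 (then +1.1547 / +2.0000)
    (3,1) via x @ 0.7390
    (3,0) via y @ 1.5200  # hit
  → r_4 = 1.5200

ranges = [5.2800, 1.5704, 0.8776, 1.5200]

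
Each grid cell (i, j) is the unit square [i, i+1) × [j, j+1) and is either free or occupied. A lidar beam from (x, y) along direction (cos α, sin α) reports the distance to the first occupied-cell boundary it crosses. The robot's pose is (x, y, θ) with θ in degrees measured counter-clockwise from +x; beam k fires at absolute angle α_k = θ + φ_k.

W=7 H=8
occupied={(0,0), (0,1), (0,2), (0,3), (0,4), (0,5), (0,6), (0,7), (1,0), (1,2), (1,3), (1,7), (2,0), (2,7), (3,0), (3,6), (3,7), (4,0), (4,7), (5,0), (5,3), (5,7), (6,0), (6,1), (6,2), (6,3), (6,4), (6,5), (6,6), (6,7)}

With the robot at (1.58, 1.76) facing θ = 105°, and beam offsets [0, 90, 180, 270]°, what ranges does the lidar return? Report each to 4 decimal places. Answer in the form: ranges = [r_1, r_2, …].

ranges = [0.2485, 0.6005, 0.7868, 4.5759]

beam 1: φ=0°, α=105°
  direction (-0.2588, 0.9659); cell (1,1); t to first gridline: x 2.2409, y 0.2485 (then +3.8637 / +1.0353)
    (1,2) via y @ 0.2485  # hit
  → r_1 = 0.2485
beam 2: φ=90°, α=195°
  direction (-0.9659, -0.2588); cell (1,1); t to first gridline: x 0.6005, y 2.9364 (then +1.0353 / +3.8637)
    (0,1) via x @ 0.6005  # hit
  → r_2 = 0.6005
beam 3: φ=180°, α=285°
  direction (0.2588, -0.9659); cell (1,1); t to first gridline: x 1.6228, y 0.7868 (then +3.8637 / +1.0353)
    (1,0) via y @ 0.7868  # hit
  → r_3 = 0.7868
beam 4: φ=270°, α=15°
  direction (0.9659, 0.2588); cell (1,1); t to first gridline: x 0.4348, y 0.9273 (then +1.0353 / +3.8637)
    (2,1) via x @ 0.4348
    (2,2) via y @ 0.9273
    (3,2) via x @ 1.4701
    (4,2) via x @ 2.5054
    (5,2) via x @ 3.5406
    (6,2) via x @ 4.5759  # hit
  → r_4 = 4.5759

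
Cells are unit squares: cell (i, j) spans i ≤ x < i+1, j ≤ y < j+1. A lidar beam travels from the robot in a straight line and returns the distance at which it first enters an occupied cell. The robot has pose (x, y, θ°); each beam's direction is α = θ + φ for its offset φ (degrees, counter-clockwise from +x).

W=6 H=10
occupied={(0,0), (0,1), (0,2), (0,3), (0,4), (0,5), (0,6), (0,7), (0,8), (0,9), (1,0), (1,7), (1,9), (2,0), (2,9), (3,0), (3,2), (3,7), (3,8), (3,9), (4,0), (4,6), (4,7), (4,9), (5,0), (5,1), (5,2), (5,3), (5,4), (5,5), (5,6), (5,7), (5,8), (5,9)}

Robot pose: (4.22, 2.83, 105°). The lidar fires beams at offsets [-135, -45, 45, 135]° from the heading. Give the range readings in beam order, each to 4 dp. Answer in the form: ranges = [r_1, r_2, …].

ranges = [0.9007, 1.5600, 0.2540, 0.4400]

beam 1: φ=-135°, α=330°
  dir = (cos 330°, sin 330°) = (0.8660, -0.5000); from cell (4,2)
  next x-line at t=0.9007, next y-line at t=1.6600; Δt_x=1.1547, Δt_y=2.0000
    x: enter (5,2) at t=0.9007 ← occupied
  → r_1 = 0.9007
beam 2: φ=-45°, α=60°
  dir = (cos 60°, sin 60°) = (0.5000, 0.8660); from cell (4,2)
  next x-line at t=1.5600, next y-line at t=0.1963; Δt_x=2.0000, Δt_y=1.1547
    y: enter (4,3) at t=0.1963
    y: enter (4,4) at t=1.3510
    x: enter (5,4) at t=1.5600 ← occupied
  → r_2 = 1.5600
beam 3: φ=45°, α=150°
  dir = (cos 150°, sin 150°) = (-0.8660, 0.5000); from cell (4,2)
  next x-line at t=0.2540, next y-line at t=0.3400; Δt_x=1.1547, Δt_y=2.0000
    x: enter (3,2) at t=0.2540 ← occupied
  → r_3 = 0.2540
beam 4: φ=135°, α=240°
  dir = (cos 240°, sin 240°) = (-0.5000, -0.8660); from cell (4,2)
  next x-line at t=0.4400, next y-line at t=0.9584; Δt_x=2.0000, Δt_y=1.1547
    x: enter (3,2) at t=0.4400 ← occupied
  → r_4 = 0.4400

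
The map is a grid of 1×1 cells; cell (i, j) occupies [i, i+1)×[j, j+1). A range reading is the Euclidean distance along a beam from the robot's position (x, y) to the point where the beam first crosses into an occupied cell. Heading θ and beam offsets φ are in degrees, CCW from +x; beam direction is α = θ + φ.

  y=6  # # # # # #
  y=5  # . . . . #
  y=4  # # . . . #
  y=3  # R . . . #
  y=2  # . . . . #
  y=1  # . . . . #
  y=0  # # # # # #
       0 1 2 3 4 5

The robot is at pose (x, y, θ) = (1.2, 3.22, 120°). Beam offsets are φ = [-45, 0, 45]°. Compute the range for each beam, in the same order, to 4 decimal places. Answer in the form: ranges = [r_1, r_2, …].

ranges = [0.8075, 0.4000, 0.2071]

beam 1: φ=-45°, α=75°
  dir = (cos 75°, sin 75°) = (0.2588, 0.9659); from cell (1,3)
  next x-line at t=3.0910, next y-line at t=0.8075; Δt_x=3.8637, Δt_y=1.0353
    y: enter (1,4) at t=0.8075 ← occupied
  → r_1 = 0.8075
beam 2: φ=0°, α=120°
  dir = (cos 120°, sin 120°) = (-0.5000, 0.8660); from cell (1,3)
  next x-line at t=0.4000, next y-line at t=0.9007; Δt_x=2.0000, Δt_y=1.1547
    x: enter (0,3) at t=0.4000 ← occupied
  → r_2 = 0.4000
beam 3: φ=45°, α=165°
  dir = (cos 165°, sin 165°) = (-0.9659, 0.2588); from cell (1,3)
  next x-line at t=0.2071, next y-line at t=3.0137; Δt_x=1.0353, Δt_y=3.8637
    x: enter (0,3) at t=0.2071 ← occupied
  → r_3 = 0.2071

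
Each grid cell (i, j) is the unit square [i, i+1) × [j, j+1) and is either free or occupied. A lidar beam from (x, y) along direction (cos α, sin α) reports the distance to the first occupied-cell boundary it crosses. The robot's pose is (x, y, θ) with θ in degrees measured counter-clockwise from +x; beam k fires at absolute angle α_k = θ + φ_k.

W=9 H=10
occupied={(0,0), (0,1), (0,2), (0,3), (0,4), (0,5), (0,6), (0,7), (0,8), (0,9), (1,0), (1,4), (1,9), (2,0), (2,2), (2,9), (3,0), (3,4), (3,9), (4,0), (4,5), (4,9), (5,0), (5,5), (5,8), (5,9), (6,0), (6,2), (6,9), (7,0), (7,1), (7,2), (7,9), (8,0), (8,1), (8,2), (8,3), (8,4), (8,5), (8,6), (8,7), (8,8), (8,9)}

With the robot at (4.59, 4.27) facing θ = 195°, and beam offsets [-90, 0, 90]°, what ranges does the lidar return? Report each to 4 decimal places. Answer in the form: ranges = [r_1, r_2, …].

ranges = [0.7558, 0.6108, 3.3854]

beam 1: φ=-90°, α=105°
  direction (-0.2588, 0.9659); cell (4,4); t to first gridline: x 2.2796, y 0.7558 (then +3.8637 / +1.0353)
    (4,5) via y @ 0.7558  # hit
  → r_1 = 0.7558
beam 2: φ=0°, α=195°
  direction (-0.9659, -0.2588); cell (4,4); t to first gridline: x 0.6108, y 1.0432 (then +1.0353 / +3.8637)
    (3,4) via x @ 0.6108  # hit
  → r_2 = 0.6108
beam 3: φ=90°, α=285°
  direction (0.2588, -0.9659); cell (4,4); t to first gridline: x 1.5841, y 0.2795 (then +3.8637 / +1.0353)
    (4,3) via y @ 0.2795
    (4,2) via y @ 1.3148
    (5,2) via x @ 1.5841
    (5,1) via y @ 2.3501
    (5,0) via y @ 3.3854  # hit
  → r_3 = 3.3854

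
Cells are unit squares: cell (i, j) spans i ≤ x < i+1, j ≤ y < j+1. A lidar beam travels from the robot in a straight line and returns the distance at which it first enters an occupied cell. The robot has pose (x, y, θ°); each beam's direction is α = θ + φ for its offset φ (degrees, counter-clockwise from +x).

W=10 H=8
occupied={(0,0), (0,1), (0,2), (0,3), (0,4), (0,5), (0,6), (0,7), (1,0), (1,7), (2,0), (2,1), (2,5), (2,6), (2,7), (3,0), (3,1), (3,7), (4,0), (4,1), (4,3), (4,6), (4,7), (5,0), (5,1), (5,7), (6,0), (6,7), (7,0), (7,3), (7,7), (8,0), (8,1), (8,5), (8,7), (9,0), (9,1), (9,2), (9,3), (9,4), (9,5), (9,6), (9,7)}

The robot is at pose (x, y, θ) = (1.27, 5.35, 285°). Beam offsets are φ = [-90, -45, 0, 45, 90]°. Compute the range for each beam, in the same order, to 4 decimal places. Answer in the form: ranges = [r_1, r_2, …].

beam 1: φ=-90°, α=195°
  dir = (cos 195°, sin 195°) = (-0.9659, -0.2588); from cell (1,5)
  next x-line at t=0.2795, next y-line at t=1.3523; Δt_x=1.0353, Δt_y=3.8637
    x: enter (0,5) at t=0.2795 ← occupied
  → r_1 = 0.2795
beam 2: φ=-45°, α=240°
  dir = (cos 240°, sin 240°) = (-0.5000, -0.8660); from cell (1,5)
  next x-line at t=0.5400, next y-line at t=0.4041; Δt_x=2.0000, Δt_y=1.1547
    y: enter (1,4) at t=0.4041
    x: enter (0,4) at t=0.5400 ← occupied
  → r_2 = 0.5400
beam 3: φ=0°, α=285°
  dir = (cos 285°, sin 285°) = (0.2588, -0.9659); from cell (1,5)
  next x-line at t=2.8205, next y-line at t=0.3623; Δt_x=3.8637, Δt_y=1.0353
    y: enter (1,4) at t=0.3623
    y: enter (1,3) at t=1.3976
    y: enter (1,2) at t=2.4329
    x: enter (2,2) at t=2.8205
    y: enter (2,1) at t=3.4682 ← occupied
  → r_3 = 3.4682
beam 4: φ=45°, α=330°
  dir = (cos 330°, sin 330°) = (0.8660, -0.5000); from cell (1,5)
  next x-line at t=0.8429, next y-line at t=0.7000; Δt_x=1.1547, Δt_y=2.0000
    y: enter (1,4) at t=0.7000
    x: enter (2,4) at t=0.8429
    x: enter (3,4) at t=1.9976
    y: enter (3,3) at t=2.7000
    x: enter (4,3) at t=3.1523 ← occupied
  → r_4 = 3.1523
beam 5: φ=90°, α=15°
  dir = (cos 15°, sin 15°) = (0.9659, 0.2588); from cell (1,5)
  next x-line at t=0.7558, next y-line at t=2.5114; Δt_x=1.0353, Δt_y=3.8637
    x: enter (2,5) at t=0.7558 ← occupied
  → r_5 = 0.7558

ranges = [0.2795, 0.5400, 3.4682, 3.1523, 0.7558]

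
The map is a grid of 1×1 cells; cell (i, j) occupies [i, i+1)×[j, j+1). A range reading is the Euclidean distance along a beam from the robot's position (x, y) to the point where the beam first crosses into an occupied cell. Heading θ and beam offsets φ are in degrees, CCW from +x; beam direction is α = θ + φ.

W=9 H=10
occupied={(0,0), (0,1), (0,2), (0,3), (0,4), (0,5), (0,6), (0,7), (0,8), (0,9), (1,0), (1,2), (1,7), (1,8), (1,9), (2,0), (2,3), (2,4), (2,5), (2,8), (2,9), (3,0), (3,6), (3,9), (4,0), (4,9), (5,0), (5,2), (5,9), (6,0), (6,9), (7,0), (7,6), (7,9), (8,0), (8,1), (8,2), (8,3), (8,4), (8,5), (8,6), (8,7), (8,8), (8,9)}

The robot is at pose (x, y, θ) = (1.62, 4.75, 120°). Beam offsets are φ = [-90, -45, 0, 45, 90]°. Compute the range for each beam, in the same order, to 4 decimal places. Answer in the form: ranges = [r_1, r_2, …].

ranges = [0.4388, 3.3646, 1.2400, 0.6419, 0.7159]

beam 1: φ=-90°, α=30°
  direction (0.8660, 0.5000); cell (1,4); t to first gridline: x 0.4388, y 0.5000 (then +1.1547 / +2.0000)
    (2,4) via x @ 0.4388  # hit
  → r_1 = 0.4388
beam 2: φ=-45°, α=75°
  direction (0.2588, 0.9659); cell (1,4); t to first gridline: x 1.4682, y 0.2588 (then +3.8637 / +1.0353)
    (1,5) via y @ 0.2588
    (1,6) via y @ 1.2941
    (2,6) via x @ 1.4682
    (2,7) via y @ 2.3294
    (2,8) via y @ 3.3646  # hit
  → r_2 = 3.3646
beam 3: φ=0°, α=120°
  direction (-0.5000, 0.8660); cell (1,4); t to first gridline: x 1.2400, y 0.2887 (then +2.0000 / +1.1547)
    (1,5) via y @ 0.2887
    (0,5) via x @ 1.2400  # hit
  → r_3 = 1.2400
beam 4: φ=45°, α=165°
  direction (-0.9659, 0.2588); cell (1,4); t to first gridline: x 0.6419, y 0.9659 (then +1.0353 / +3.8637)
    (0,4) via x @ 0.6419  # hit
  → r_4 = 0.6419
beam 5: φ=90°, α=210°
  direction (-0.8660, -0.5000); cell (1,4); t to first gridline: x 0.7159, y 1.5000 (then +1.1547 / +2.0000)
    (0,4) via x @ 0.7159  # hit
  → r_5 = 0.7159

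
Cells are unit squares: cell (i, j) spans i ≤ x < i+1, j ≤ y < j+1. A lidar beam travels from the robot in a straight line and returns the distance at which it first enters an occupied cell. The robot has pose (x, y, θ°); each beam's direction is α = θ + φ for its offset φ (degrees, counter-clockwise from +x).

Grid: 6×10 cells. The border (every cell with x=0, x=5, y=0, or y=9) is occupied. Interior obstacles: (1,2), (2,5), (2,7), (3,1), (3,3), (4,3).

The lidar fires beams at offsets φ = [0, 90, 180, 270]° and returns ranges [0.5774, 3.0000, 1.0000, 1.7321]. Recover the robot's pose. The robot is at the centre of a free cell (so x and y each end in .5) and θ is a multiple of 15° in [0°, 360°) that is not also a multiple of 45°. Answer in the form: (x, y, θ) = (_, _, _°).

(x, y, θ) = (2.5, 3.5, 30°)

Candidates: 26 free-cell centres × 16 headings = 416 poses. Raycast each; keep the one whose scan matches to 4 dp.
  (1.5, 3.5, 285°): beam 1 = 0.5176 ≠ 0.5774 ✗
  (3.5, 6.5, 165°): beam 1 = 2.5882 ≠ 0.5774 ✗
  (1.5, 1.5, 285°): beam 1 = 0.5176 ≠ 0.5774 ✗
  (2.5, 1.5, 240°): beam 2 = 0.5774 ≠ 3.0000 ✗
  …
  (2.5, 3.5, 30°): r_1=0.5774, r_2=3.0000, r_3=1.0000, r_4=1.7321 — all match ✓
Unique over the lattice → pose = (2.5, 3.5, 30°).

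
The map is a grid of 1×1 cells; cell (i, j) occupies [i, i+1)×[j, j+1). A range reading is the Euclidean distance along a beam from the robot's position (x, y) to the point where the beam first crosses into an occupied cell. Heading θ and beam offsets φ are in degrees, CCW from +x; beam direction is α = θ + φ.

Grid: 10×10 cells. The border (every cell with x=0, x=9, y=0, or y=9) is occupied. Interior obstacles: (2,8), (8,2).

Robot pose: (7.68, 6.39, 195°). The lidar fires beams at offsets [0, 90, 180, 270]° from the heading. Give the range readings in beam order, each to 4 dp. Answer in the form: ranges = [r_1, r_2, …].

ranges = [6.9156, 3.5096, 1.3666, 2.7021]

beam 1: φ=0°, α=195°
  cosα=-0.9659 sinα=-0.2588 | (7,6) | tMaxX 0.7040 tMaxY 1.5068 | tΔX 1.0353 tΔY 3.8637
    t=0.7040 [x] (6,6)
    t=1.5068 [y] (6,5)
    t=1.7393 [x] (5,5)
    t=2.7745 [x] (4,5)
    t=3.8098 [x] (3,5)
    t=4.8451 [x] (2,5)
    t=5.3705 [y] (2,4)
    t=5.8804 [x] (1,4)
    t=6.9156 [x] (0,4) — stop
  → r_1 = 6.9156
beam 2: φ=90°, α=285°
  cosα=0.2588 sinα=-0.9659 | (7,6) | tMaxX 1.2364 tMaxY 0.4038 | tΔX 3.8637 tΔY 1.0353
    t=0.4038 [y] (7,5)
    t=1.2364 [x] (8,5)
    t=1.4390 [y] (8,4)
    t=2.4743 [y] (8,3)
    t=3.5096 [y] (8,2) — stop
  → r_2 = 3.5096
beam 3: φ=180°, α=15°
  cosα=0.9659 sinα=0.2588 | (7,6) | tMaxX 0.3313 tMaxY 2.3569 | tΔX 1.0353 tΔY 3.8637
    t=0.3313 [x] (8,6)
    t=1.3666 [x] (9,6) — stop
  → r_3 = 1.3666
beam 4: φ=270°, α=105°
  cosα=-0.2588 sinα=0.9659 | (7,6) | tMaxX 2.6273 tMaxY 0.6315 | tΔX 3.8637 tΔY 1.0353
    t=0.6315 [y] (7,7)
    t=1.6668 [y] (7,8)
    t=2.6273 [x] (6,8)
    t=2.7021 [y] (6,9) — stop
  → r_4 = 2.7021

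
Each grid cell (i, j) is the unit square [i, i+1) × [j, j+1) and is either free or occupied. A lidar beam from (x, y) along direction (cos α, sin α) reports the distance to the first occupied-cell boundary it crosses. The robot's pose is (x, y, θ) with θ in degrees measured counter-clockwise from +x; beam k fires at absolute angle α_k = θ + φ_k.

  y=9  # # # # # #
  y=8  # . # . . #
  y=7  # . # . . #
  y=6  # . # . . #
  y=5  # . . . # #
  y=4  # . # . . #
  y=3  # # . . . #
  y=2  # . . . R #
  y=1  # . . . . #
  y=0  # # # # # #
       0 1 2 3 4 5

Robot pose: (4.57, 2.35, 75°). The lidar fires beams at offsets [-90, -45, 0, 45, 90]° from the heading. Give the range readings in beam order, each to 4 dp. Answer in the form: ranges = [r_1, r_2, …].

ranges = [0.4452, 0.4965, 1.6614, 4.2147, 2.6607]

beam 1: φ=-90°, α=345°
  direction (0.9659, -0.2588); cell (4,2); t to first gridline: x 0.4452, y 1.3523 (then +1.0353 / +3.8637)
    (5,2) via x @ 0.4452  # hit
  → r_1 = 0.4452
beam 2: φ=-45°, α=30°
  direction (0.8660, 0.5000); cell (4,2); t to first gridline: x 0.4965, y 1.3000 (then +1.1547 / +2.0000)
    (5,2) via x @ 0.4965  # hit
  → r_2 = 0.4965
beam 3: φ=0°, α=75°
  direction (0.2588, 0.9659); cell (4,2); t to first gridline: x 1.6614, y 0.6729 (then +3.8637 / +1.0353)
    (4,3) via y @ 0.6729
    (5,3) via x @ 1.6614  # hit
  → r_3 = 1.6614
beam 4: φ=45°, α=120°
  direction (-0.5000, 0.8660); cell (4,2); t to first gridline: x 1.1400, y 0.7506 (then +2.0000 / +1.1547)
    (4,3) via y @ 0.7506
    (3,3) via x @ 1.1400
    (3,4) via y @ 1.9053
    (3,5) via y @ 3.0600
    (2,5) via x @ 3.1400
    (2,6) via y @ 4.2147  # hit
  → r_4 = 4.2147
beam 5: φ=90°, α=165°
  direction (-0.9659, 0.2588); cell (4,2); t to first gridline: x 0.5901, y 2.5114 (then +1.0353 / +3.8637)
    (3,2) via x @ 0.5901
    (2,2) via x @ 1.6254
    (2,3) via y @ 2.5114
    (1,3) via x @ 2.6607  # hit
  → r_5 = 2.6607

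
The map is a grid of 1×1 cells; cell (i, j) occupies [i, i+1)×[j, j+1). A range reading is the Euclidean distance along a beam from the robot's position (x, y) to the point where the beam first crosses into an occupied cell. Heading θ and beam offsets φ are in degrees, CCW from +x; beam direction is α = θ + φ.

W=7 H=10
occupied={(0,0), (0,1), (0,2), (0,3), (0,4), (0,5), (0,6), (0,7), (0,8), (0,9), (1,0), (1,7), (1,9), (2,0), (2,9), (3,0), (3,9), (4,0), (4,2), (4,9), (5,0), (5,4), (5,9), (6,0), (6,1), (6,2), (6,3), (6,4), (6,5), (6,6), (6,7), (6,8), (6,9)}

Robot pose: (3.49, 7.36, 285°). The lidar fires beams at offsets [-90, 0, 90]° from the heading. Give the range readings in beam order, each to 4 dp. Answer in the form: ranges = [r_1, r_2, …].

ranges = [2.5778, 4.5138, 2.5985]

beam 1: φ=-90°, α=195°
  d=(-0.9659,-0.2588)  start (3,7)  tX=0.5073 tY=1.3909  stride 1/|dx|=1.0353 1/|dy|=3.8637
    cross x-line → (2,7), t=0.5073
    cross y-line → (2,6), t=1.3909
    cross x-line → (1,6), t=1.5426
    cross x-line → (0,6), t=2.5778 (wall)
  → r_1 = 2.5778
beam 2: φ=0°, α=285°
  d=(0.2588,-0.9659)  start (3,7)  tX=1.9705 tY=0.3727  stride 1/|dx|=3.8637 1/|dy|=1.0353
    cross y-line → (3,6), t=0.3727
    cross y-line → (3,5), t=1.4080
    cross x-line → (4,5), t=1.9705
    cross y-line → (4,4), t=2.4433
    cross y-line → (4,3), t=3.4785
    cross y-line → (4,2), t=4.5138 (wall)
  → r_2 = 4.5138
beam 3: φ=90°, α=15°
  d=(0.9659,0.2588)  start (3,7)  tX=0.5280 tY=2.4728  stride 1/|dx|=1.0353 1/|dy|=3.8637
    cross x-line → (4,7), t=0.5280
    cross x-line → (5,7), t=1.5633
    cross y-line → (5,8), t=2.4728
    cross x-line → (6,8), t=2.5985 (wall)
  → r_3 = 2.5985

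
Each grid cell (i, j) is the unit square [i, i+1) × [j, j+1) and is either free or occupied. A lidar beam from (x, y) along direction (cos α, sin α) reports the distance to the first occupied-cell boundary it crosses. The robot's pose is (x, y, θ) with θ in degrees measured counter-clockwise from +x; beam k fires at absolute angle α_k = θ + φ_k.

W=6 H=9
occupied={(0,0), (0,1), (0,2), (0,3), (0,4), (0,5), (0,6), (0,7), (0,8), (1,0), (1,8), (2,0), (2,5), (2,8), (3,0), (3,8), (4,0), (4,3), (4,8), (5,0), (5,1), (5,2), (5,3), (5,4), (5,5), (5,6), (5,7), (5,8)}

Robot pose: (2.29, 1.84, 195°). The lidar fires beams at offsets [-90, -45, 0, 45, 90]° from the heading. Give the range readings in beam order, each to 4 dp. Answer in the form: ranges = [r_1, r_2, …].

ranges = [4.9842, 1.4896, 1.3355, 0.9699, 0.8696]

beam 1: φ=-90°, α=105°
  d=(-0.2588,0.9659)  start (2,1)  tX=1.1205 tY=0.1656  stride 1/|dx|=3.8637 1/|dy|=1.0353
    cross y-line → (2,2), t=0.1656
    cross x-line → (1,2), t=1.1205
    cross y-line → (1,3), t=1.2009
    cross y-line → (1,4), t=2.2362
    cross y-line → (1,5), t=3.2715
    cross y-line → (1,6), t=4.3067
    cross x-line → (0,6), t=4.9842 (wall)
  → r_1 = 4.9842
beam 2: φ=-45°, α=150°
  d=(-0.8660,0.5000)  start (2,1)  tX=0.3349 tY=0.3200  stride 1/|dx|=1.1547 1/|dy|=2.0000
    cross y-line → (2,2), t=0.3200
    cross x-line → (1,2), t=0.3349
    cross x-line → (0,2), t=1.4896 (wall)
  → r_2 = 1.4896
beam 3: φ=0°, α=195°
  d=(-0.9659,-0.2588)  start (2,1)  tX=0.3002 tY=3.2455  stride 1/|dx|=1.0353 1/|dy|=3.8637
    cross x-line → (1,1), t=0.3002
    cross x-line → (0,1), t=1.3355 (wall)
  → r_3 = 1.3355
beam 4: φ=45°, α=240°
  d=(-0.5000,-0.8660)  start (2,1)  tX=0.5800 tY=0.9699  stride 1/|dx|=2.0000 1/|dy|=1.1547
    cross x-line → (1,1), t=0.5800
    cross y-line → (1,0), t=0.9699 (wall)
  → r_4 = 0.9699
beam 5: φ=90°, α=285°
  d=(0.2588,-0.9659)  start (2,1)  tX=2.7432 tY=0.8696  stride 1/|dx|=3.8637 1/|dy|=1.0353
    cross y-line → (2,0), t=0.8696 (wall)
  → r_5 = 0.8696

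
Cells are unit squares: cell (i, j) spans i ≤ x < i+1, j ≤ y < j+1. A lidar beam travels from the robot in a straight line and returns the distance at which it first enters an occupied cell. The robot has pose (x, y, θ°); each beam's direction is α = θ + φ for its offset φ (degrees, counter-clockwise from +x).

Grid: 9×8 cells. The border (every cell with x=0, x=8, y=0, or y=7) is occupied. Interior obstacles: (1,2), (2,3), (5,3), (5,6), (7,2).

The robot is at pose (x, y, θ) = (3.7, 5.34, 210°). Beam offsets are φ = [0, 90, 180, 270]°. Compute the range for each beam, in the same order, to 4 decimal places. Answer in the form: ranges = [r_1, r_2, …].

beam 1: φ=0°, α=210°
  d=(-0.8660,-0.5000)  start (3,5)  tX=0.8083 tY=0.6800  stride 1/|dx|=1.1547 1/|dy|=2.0000
    cross y-line → (3,4), t=0.6800
    cross x-line → (2,4), t=0.8083
    cross x-line → (1,4), t=1.9630
    cross y-line → (1,3), t=2.6800
    cross x-line → (0,3), t=3.1177 (wall)
  → r_1 = 3.1177
beam 2: φ=90°, α=300°
  d=(0.5000,-0.8660)  start (3,5)  tX=0.6000 tY=0.3926  stride 1/|dx|=2.0000 1/|dy|=1.1547
    cross y-line → (3,4), t=0.3926
    cross x-line → (4,4), t=0.6000
    cross y-line → (4,3), t=1.5473
    cross x-line → (5,3), t=2.6000 (wall)
  → r_2 = 2.6000
beam 3: φ=180°, α=30°
  d=(0.8660,0.5000)  start (3,5)  tX=0.3464 tY=1.3200  stride 1/|dx|=1.1547 1/|dy|=2.0000
    cross x-line → (4,5), t=0.3464
    cross y-line → (4,6), t=1.3200
    cross x-line → (5,6), t=1.5011 (wall)
  → r_3 = 1.5011
beam 4: φ=270°, α=120°
  d=(-0.5000,0.8660)  start (3,5)  tX=1.4000 tY=0.7621  stride 1/|dx|=2.0000 1/|dy|=1.1547
    cross y-line → (3,6), t=0.7621
    cross x-line → (2,6), t=1.4000
    cross y-line → (2,7), t=1.9168 (wall)
  → r_4 = 1.9168

ranges = [3.1177, 2.6000, 1.5011, 1.9168]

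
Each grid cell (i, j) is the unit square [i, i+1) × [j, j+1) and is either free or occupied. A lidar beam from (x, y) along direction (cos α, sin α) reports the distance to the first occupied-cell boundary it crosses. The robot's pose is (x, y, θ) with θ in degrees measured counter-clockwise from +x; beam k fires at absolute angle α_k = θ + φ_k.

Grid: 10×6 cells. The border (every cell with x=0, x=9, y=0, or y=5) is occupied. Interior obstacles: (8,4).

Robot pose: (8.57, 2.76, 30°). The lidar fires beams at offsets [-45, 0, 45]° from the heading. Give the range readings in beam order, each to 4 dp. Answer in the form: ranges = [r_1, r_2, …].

ranges = [0.4452, 0.4965, 1.2837]

beam 1: φ=-45°, α=345°
  cosα=0.9659 sinα=-0.2588 | (8,2) | tMaxX 0.4452 tMaxY 2.9364 | tΔX 1.0353 tΔY 3.8637
    t=0.4452 [x] (9,2) — stop
  → r_1 = 0.4452
beam 2: φ=0°, α=30°
  cosα=0.8660 sinα=0.5000 | (8,2) | tMaxX 0.4965 tMaxY 0.4800 | tΔX 1.1547 tΔY 2.0000
    t=0.4800 [y] (8,3)
    t=0.4965 [x] (9,3) — stop
  → r_2 = 0.4965
beam 3: φ=45°, α=75°
  cosα=0.2588 sinα=0.9659 | (8,2) | tMaxX 1.6614 tMaxY 0.2485 | tΔX 3.8637 tΔY 1.0353
    t=0.2485 [y] (8,3)
    t=1.2837 [y] (8,4) — stop
  → r_3 = 1.2837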